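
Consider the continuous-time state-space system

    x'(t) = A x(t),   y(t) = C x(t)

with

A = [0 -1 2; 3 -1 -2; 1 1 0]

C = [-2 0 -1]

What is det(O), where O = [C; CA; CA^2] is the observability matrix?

35

CA = [[-1, 1, -4]]
CA^2 = [[-1, -4, -4]]
Observability matrix O = [C; CA; CA^2] = [[-2, 0, -1], [-1, 1, -4], [-1, -4, -4]]
Expanding along the first row, det(O) = (-2)·(1·(-4) - (-4)·(-4)) - 0·((-1)·(-4) - (-4)·(-1)) + (-1)·((-1)·(-4) - 1·(-1)) = (-2)·(-20) - 0·0 + (-1)·5 = 35
Since det(O) ≠ 0, rank(O) = 3 and the system is completely observable.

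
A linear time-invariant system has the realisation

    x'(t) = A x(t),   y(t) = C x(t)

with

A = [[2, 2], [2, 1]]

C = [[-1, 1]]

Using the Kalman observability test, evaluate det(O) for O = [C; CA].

CA = [[0, -1]]
Observability matrix O = [C; CA] = [[-1, 1], [0, -1]]
det(O) = (-1)·(-1) - 1·0 = 1 - 0 = 1
Since det(O) ≠ 0, rank(O) = 2 and the system is completely observable.

1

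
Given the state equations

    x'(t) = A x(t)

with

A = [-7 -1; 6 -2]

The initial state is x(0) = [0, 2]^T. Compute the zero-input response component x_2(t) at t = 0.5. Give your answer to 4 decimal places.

0.4837

det(sI - A) = s^2 - (tr A)s + det A, with tr A = (-7) + (-2) = -9 and det A = (-7)·(-2) - (-1)·6 = 14 - (-6) = 20.
So p(s) = det(sI - A) = s^2 + 9s + 20.
Factor s^2 + 9s + 20: two numbers with sum -9 and product 20 are -4 and -5, so s^2 + 9s + 20 = (s + 4)(s + 5).
Hence p(s) = (s + 4) (s + 5), with roots -5, -4.
The eigenvalues -5, -4 are distinct and real, so A is diagonalisable and x(t) = e^{At} x(0) = V diag(e^{λ_i t}) V^{-1} x(0), where the columns of V are the eigenvectors.
λ = -5: A - (-5)I = [[-2, -1], [6, 3]]. Row 1 gives (-2)·v1 + (-1)·v2 = 0, so take v_1 = [1, -2]^T.
λ = -4: A - (-4)I = [[-3, -1], [6, 2]]. Row 1 gives (-3)·v1 + (-1)·v2 = 0, so take v_2 = [-1, 3]^T.
V = [v_1 v_2] = [[1, -1], [-2, 3]] has det V = 1, so V^{-1} = adj(V)/det V = [[3, 1], [2, 1]].
Modal coordinates z(0) = V^{-1} x(0): 3·0 + 1·2 = 2; 2·0 + 1·2 = 2; so z(0) = [2, 2]^T.
x_2(t) = Σ_i (v_i)_2 · z_i(0) · e^{λ_i t} (row 2 of V times the modal terms).
x_2(0.5) = (-2)·2·e^{-5·0.5} + 3·2·e^{-4·0.5} = (-4)·0.082085 + 6·0.135335 = 0.4837.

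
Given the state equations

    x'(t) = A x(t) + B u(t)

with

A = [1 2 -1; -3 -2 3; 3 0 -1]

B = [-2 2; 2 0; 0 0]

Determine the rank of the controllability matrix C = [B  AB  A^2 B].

AB = [[2, 2], [2, -6], [-6, 6]]
A^2B = [[12, -16], [-28, 24], [12, 0]]
Controllability matrix C = [B  AB  A^2B] = [[-2, 2, 2, 2, 12, -16], [2, 0, 2, -6, -28, 24], [0, 0, -6, 6, 12, 0]]
Take the 3×3 submatrix of C formed by columns 1, 2, 3: [[-2, 2, 2], [2, 0, 2], [0, 0, -6]]. Its determinant is (-2)·(0·(-6) - 2·0) - 2·(2·(-6) - 2·0) + 2·(2·0 - 0·0) = (-2)·0 - 2·(-12) + 2·0 = 24 ≠ 0.
So rank(C) ≥ 3; since C has 3 rows, rank(C) = 3.
rank(C) = 3 = n, so the pair (A, B) is completely controllable.

3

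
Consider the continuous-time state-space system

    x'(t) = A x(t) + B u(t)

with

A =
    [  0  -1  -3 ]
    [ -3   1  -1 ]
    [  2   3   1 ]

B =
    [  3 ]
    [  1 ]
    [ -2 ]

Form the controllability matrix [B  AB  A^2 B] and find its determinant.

966

AB = [[5], [-6], [7]]
A^2B = [[-15], [-28], [-1]]
Controllability matrix C = [B  AB  A^2B] = [[3, 5, -15], [1, -6, -28], [-2, 7, -1]]
Expanding along the first row, det(C) = 3·((-6)·(-1) - (-28)·7) - 5·(1·(-1) - (-28)·(-2)) + (-15)·(1·7 - (-6)·(-2)) = 3·202 - 5·(-57) + (-15)·(-5) = 966
Since det(C) ≠ 0, rank(C) = 3 and the system is completely controllable.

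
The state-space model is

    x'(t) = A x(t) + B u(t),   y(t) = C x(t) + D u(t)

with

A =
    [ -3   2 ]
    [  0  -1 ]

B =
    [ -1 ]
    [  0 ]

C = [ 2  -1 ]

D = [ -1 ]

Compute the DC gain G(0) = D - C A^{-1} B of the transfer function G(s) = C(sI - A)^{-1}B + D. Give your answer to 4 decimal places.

-1.6667

G(0) = C(-A)^{-1}B + D = -C A^{-1} B + D.
det A = 3, so A^{-1} = (1/3)·adj(A) = [[-1/3, -2/3], [0, -1]]
A^{-1} B = [1/3, 0]^T
C A^{-1} B = 2/3
G(0) = D - C A^{-1} B = -1 - (2/3) = -5/3 ≈ -1.6667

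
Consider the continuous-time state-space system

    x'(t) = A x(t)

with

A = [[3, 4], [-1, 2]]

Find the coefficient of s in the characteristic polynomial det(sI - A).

For a 2×2 matrix, det(sI - A) = s^2 - (tr A)s + det A.
tr A = 5, det A = 10.
So p(s) = s^2 - 5s + 10.
The coefficient of s is -5.

-5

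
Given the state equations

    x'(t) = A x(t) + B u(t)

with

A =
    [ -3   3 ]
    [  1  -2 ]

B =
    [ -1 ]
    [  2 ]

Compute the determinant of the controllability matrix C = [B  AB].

AB = [[9], [-5]]
Controllability matrix C = [B  AB] = [[-1, 9], [2, -5]]
det(C) = (-1)·(-5) - 9·2 = 5 - 18 = -13
Since det(C) ≠ 0, rank(C) = 2 and the system is completely controllable.

-13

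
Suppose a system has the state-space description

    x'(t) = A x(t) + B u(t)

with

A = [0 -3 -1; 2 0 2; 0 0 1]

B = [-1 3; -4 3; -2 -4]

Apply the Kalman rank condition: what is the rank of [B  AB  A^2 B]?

3

AB = [[14, -5], [-6, -2], [-2, -4]]
A^2B = [[20, 10], [24, -18], [-2, -4]]
Controllability matrix C = [B  AB  A^2B] = [[-1, 3, 14, -5, 20, 10], [-4, 3, -6, -2, 24, -18], [-2, -4, -2, -4, -2, -4]]
Take the 3×3 submatrix of C formed by columns 1, 2, 3: [[-1, 3, 14], [-4, 3, -6], [-2, -4, -2]]. Its determinant is (-1)·(3·(-2) - (-6)·(-4)) - 3·((-4)·(-2) - (-6)·(-2)) + 14·((-4)·(-4) - 3·(-2)) = (-1)·(-30) - 3·(-4) + 14·22 = 350 ≠ 0.
So rank(C) ≥ 3; since C has 3 rows, rank(C) = 3.
rank(C) = 3 = n, so the pair (A, B) is completely controllable.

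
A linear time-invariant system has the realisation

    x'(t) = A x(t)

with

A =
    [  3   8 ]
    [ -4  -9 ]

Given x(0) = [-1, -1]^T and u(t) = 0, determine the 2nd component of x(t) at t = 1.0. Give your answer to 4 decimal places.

0.7155

det(sI - A) = s^2 - (tr A)s + det A, with tr A = 3 + (-9) = -6 and det A = 3·(-9) - 8·(-4) = -27 - (-32) = 5.
So p(s) = det(sI - A) = s^2 + 6s + 5.
Factor s^2 + 6s + 5: two numbers with sum -6 and product 5 are -1 and -5, so s^2 + 6s + 5 = (s + 1)(s + 5).
Hence p(s) = (s + 1) (s + 5), with roots -5, -1.
The eigenvalues -5, -1 are distinct and real, so A is diagonalisable and x(t) = e^{At} x(0) = V diag(e^{λ_i t}) V^{-1} x(0), where the columns of V are the eigenvectors.
λ = -5: A - (-5)I = [[8, 8], [-4, -4]]. Row 1 gives 8·v1 + 8·v2 = 0, so take v_1 = [-1, 1]^T.
λ = -1: A - (-1)I = [[4, 8], [-4, -8]]. Row 1 gives 4·v1 + 8·v2 = 0, so take v_2 = [2, -1]^T.
V = [v_1 v_2] = [[-1, 2], [1, -1]] has det V = -1, so V^{-1} = adj(V)/det V = [[1, 2], [1, 1]].
Modal coordinates z(0) = V^{-1} x(0): 1·(-1) + 2·(-1) = -3; 1·(-1) + 1·(-1) = -2; so z(0) = [-3, -2]^T.
x_2(t) = Σ_i (v_i)_2 · z_i(0) · e^{λ_i t} (row 2 of V times the modal terms).
x_2(1.0) = 1·(-3)·e^{-5·1.0} + (-1)·(-2)·e^{-1·1.0} = (-3)·0.006738 + 2·0.367879 = 0.7155.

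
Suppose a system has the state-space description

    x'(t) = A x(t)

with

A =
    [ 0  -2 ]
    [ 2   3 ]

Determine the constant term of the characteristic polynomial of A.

4

For a 2×2 matrix, det(sI - A) = s^2 - (tr A)s + det A.
tr A = 3, det A = 4.
So p(s) = s^2 - 3s + 4.
The constant term is 4.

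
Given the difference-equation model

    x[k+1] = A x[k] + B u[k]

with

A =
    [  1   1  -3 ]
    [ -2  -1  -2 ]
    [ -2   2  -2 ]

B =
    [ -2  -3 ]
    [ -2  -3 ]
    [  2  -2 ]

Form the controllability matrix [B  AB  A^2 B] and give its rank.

AB = [[-10, 0], [2, 13], [-4, 4]]
A^2B = [[4, 1], [26, -21], [32, 18]]
Controllability matrix C = [B  AB  A^2B] = [[-2, -3, -10, 0, 4, 1], [-2, -3, 2, 13, 26, -21], [2, -2, -4, 4, 32, 18]]
Take the 3×3 submatrix of C formed by columns 1, 2, 3: [[-2, -3, -10], [-2, -3, 2], [2, -2, -4]]. Its determinant is (-2)·((-3)·(-4) - 2·(-2)) - (-3)·((-2)·(-4) - 2·2) + (-10)·((-2)·(-2) - (-3)·2) = (-2)·16 - (-3)·4 + (-10)·10 = -120 ≠ 0.
So rank(C) ≥ 3; since C has 3 rows, rank(C) = 3.
rank(C) = 3 = n, so the pair (A, B) is completely controllable.

3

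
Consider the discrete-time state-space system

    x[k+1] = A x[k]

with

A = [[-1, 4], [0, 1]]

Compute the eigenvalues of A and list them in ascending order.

det(zI - A) = z^2 - (tr A)z + det A, with tr A = (-1) + 1 = 0 and det A = (-1)·1 - 4·0 = -1 - 0 = -1.
So p(z) = det(zI - A) = z^2 - 1.
Factor z^2 - 1: two numbers with sum 0 and product -1 are 1 and -1, so z^2 - 1 = (z - 1)(z + 1).
Hence p(z) = (z - 1) (z + 1), with roots -1, 1.

-1, 1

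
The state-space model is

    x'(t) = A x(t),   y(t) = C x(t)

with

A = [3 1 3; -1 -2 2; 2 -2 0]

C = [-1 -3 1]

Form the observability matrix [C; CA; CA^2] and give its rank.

CA = [[2, 3, -9]]
CA^2 = [[-15, 14, 12]]
Observability matrix O = [C; CA; CA^2] = [[-1, -3, 1], [2, 3, -9], [-15, 14, 12]]
det(O) = (-1)·(3·12 - (-9)·14) - (-3)·(2·12 - (-9)·(-15)) + 1·(2·14 - 3·(-15)) = (-1)·162 - (-3)·(-111) + 1·73 = -422 ≠ 0, so rank(O) = 3.
rank(O) = 3 = n, so the pair (A, C) is completely observable.

3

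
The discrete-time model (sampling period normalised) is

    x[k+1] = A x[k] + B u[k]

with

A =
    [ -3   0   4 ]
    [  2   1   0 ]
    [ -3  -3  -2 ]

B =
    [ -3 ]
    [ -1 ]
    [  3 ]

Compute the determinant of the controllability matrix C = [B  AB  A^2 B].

AB = [[21], [-7], [6]]
A^2B = [[-39], [35], [-54]]
Controllability matrix C = [B  AB  A^2B] = [[-3, 21, -39], [-1, -7, 35], [3, 6, -54]]
Expanding along the first row, det(C) = (-3)·((-7)·(-54) - 35·6) - 21·((-1)·(-54) - 35·3) + (-39)·((-1)·6 - (-7)·3) = (-3)·168 - 21·(-51) + (-39)·15 = -18
Since det(C) ≠ 0, rank(C) = 3 and the system is completely controllable.

-18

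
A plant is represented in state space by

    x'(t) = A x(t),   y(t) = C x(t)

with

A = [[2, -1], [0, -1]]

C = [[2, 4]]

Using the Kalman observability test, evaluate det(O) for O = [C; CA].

-28

CA = [[4, -6]]
Observability matrix O = [C; CA] = [[2, 4], [4, -6]]
det(O) = 2·(-6) - 4·4 = -12 - 16 = -28
Since det(O) ≠ 0, rank(O) = 2 and the system is completely observable.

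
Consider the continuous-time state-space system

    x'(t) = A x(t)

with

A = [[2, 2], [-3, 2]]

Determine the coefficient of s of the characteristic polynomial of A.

-4

For a 2×2 matrix, det(sI - A) = s^2 - (tr A)s + det A.
tr A = 4, det A = 10.
So p(s) = s^2 - 4s + 10.
The coefficient of s is -4.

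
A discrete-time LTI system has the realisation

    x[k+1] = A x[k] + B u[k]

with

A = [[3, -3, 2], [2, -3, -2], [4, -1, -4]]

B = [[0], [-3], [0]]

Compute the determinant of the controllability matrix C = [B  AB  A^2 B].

AB = [[9], [9], [3]]
A^2B = [[6], [-15], [15]]
Controllability matrix C = [B  AB  A^2B] = [[0, 9, 6], [-3, 9, -15], [0, 3, 15]]
Expanding along the first row, det(C) = 0·(9·15 - (-15)·3) - 9·((-3)·15 - (-15)·0) + 6·((-3)·3 - 9·0) = 0·180 - 9·(-45) + 6·(-9) = 351
Since det(C) ≠ 0, rank(C) = 3 and the system is completely controllable.

351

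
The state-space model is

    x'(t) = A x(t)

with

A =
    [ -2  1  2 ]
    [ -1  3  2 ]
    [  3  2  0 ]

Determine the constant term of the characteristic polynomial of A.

8

Expand det(sI - A) for the 3×3 matrix.
p(s) = s^3 - s^2 - 15s + 8.
(Check: constant term = det(-A) = (-1)^3 det A = 8; coefficient of s^2 = -tr A = -1.)
The constant term is 8.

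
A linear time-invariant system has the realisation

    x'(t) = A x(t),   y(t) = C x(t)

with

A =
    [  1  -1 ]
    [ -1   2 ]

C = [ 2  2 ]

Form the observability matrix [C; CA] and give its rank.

CA = [[0, 2]]
Observability matrix O = [C; CA] = [[2, 2], [0, 2]]
det(O) = 2·2 - 2·0 = 4 - 0 = 4 ≠ 0, so rank(O) = 2.
rank(O) = 2 = n, so the pair (A, C) is completely observable.

2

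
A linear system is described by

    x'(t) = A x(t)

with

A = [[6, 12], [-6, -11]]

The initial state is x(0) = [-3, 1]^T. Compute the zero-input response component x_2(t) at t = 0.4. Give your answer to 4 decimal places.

1.7825

det(sI - A) = s^2 - (tr A)s + det A, with tr A = 6 + (-11) = -5 and det A = 6·(-11) - 12·(-6) = -66 - (-72) = 6.
So p(s) = det(sI - A) = s^2 + 5s + 6.
Factor s^2 + 5s + 6: two numbers with sum -5 and product 6 are -2 and -3, so s^2 + 5s + 6 = (s + 2)(s + 3).
Hence p(s) = (s + 2) (s + 3), with roots -3, -2.
The eigenvalues -3, -2 are distinct and real, so A is diagonalisable and x(t) = e^{At} x(0) = V diag(e^{λ_i t}) V^{-1} x(0), where the columns of V are the eigenvectors.
λ = -3: A - (-3)I = [[9, 12], [-6, -8]]. Row 1 gives 9·v1 + 12·v2 = 0, so take v_1 = [4, -3]^T.
λ = -2: A - (-2)I = [[8, 12], [-6, -9]]. Row 1 gives 8·v1 + 12·v2 = 0, so take v_2 = [3, -2]^T.
V = [v_1 v_2] = [[4, 3], [-3, -2]] has det V = 1, so V^{-1} = adj(V)/det V = [[-2, -3], [3, 4]].
Modal coordinates z(0) = V^{-1} x(0): (-2)·(-3) + (-3)·1 = 3; 3·(-3) + 4·1 = -5; so z(0) = [3, -5]^T.
x_2(t) = Σ_i (v_i)_2 · z_i(0) · e^{λ_i t} (row 2 of V times the modal terms).
x_2(0.4) = (-3)·3·e^{-3·0.4} + (-2)·(-5)·e^{-2·0.4} = (-9)·0.301194 + 10·0.449329 = 1.7825.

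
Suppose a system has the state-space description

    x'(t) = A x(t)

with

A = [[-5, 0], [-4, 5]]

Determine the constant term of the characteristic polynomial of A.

-25

For a 2×2 matrix, det(sI - A) = s^2 - (tr A)s + det A.
tr A = 0, det A = -25.
So p(s) = s^2 - 25.
The constant term is -25.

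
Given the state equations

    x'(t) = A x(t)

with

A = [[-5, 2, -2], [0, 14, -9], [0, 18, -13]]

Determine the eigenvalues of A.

-5, -4, 5

det(sI - A) = s^3 - (tr A)s^2 + (M11 + M22 + M33)s - det A, where Mii is the 2×2 principal minor of A obtained by deleting row i and column i.
tr A = (-5) + 14 + (-13) = -4; M11 = 14·(-13) - (-9)·18 = -182 - (-162) = -20; M22 = (-5)·(-13) - (-2)·0 = 65 - 0 = 65; M33 = (-5)·14 - 2·0 = -70 - 0 = -70; sum of minors = -25.
det A = (-5)·(14·(-13) - (-9)·18) - 2·(0·(-13) - (-9)·0) + (-2)·(0·18 - 14·0) = (-5)·(-20) - 2·0 + (-2)·0 = 100.
So p(s) = det(sI - A) = s^3 + 4s^2 - 25s - 100.
Rational-root test: any integer root divides -100. Testing small divisors, s = -4 works: p(-4) = -64 + 64 + 100 + (-100) = 0, so (s + 4) is a factor.
Dividing, p(s) = (s + 4)(s^2 - 25).
Factor s^2 - 25: two numbers with sum 0 and product -25 are 5 and -5, so s^2 - 25 = (s - 5)(s + 5).
Hence p(s) = (s - 5) (s + 4) (s + 5), with roots -5, -4, 5.
At least one eigenvalue has non-negative real part, so the system is not asymptotically stable.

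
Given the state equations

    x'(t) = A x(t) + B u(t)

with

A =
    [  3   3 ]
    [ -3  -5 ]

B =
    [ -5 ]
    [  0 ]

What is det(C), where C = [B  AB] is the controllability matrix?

AB = [[-15], [15]]
Controllability matrix C = [B  AB] = [[-5, -15], [0, 15]]
det(C) = (-5)·15 - (-15)·0 = -75 - 0 = -75
Since det(C) ≠ 0, rank(C) = 2 and the system is completely controllable.

-75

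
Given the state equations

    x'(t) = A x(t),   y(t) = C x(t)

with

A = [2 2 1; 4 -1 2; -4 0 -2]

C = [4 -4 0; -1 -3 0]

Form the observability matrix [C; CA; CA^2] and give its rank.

3

CA = [[-8, 12, -4], [-14, 1, -7]]
CA^2 = [[48, -28, 24], [4, -29, 2]]
Observability matrix O = [C; CA; CA^2] = [[4, -4, 0], [-1, -3, 0], [-8, 12, -4], [-14, 1, -7], [48, -28, 24], [4, -29, 2]]
Take the 3×3 submatrix of O formed by rows 1, 2, 3: [[4, -4, 0], [-1, -3, 0], [-8, 12, -4]]. Its determinant is 4·((-3)·(-4) - 0·12) - (-4)·((-1)·(-4) - 0·(-8)) + 0·((-1)·12 - (-3)·(-8)) = 4·12 - (-4)·4 + 0·(-36) = 64 ≠ 0.
So rank(O) ≥ 3; since O has 3 columns, rank(O) = 3.
rank(O) = 3 = n, so the pair (A, C) is completely observable.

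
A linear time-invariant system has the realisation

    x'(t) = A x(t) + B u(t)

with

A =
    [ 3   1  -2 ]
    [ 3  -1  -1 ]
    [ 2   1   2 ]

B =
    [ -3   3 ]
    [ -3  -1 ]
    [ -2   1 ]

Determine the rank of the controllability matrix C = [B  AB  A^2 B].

AB = [[-8, 6], [-4, 9], [-13, 7]]
A^2B = [[-2, 13], [-7, 2], [-46, 35]]
Controllability matrix C = [B  AB  A^2B] = [[-3, 3, -8, 6, -2, 13], [-3, -1, -4, 9, -7, 2], [-2, 1, -13, 7, -46, 35]]
Take the 3×3 submatrix of C formed by columns 1, 2, 3: [[-3, 3, -8], [-3, -1, -4], [-2, 1, -13]]. Its determinant is (-3)·((-1)·(-13) - (-4)·1) - 3·((-3)·(-13) - (-4)·(-2)) + (-8)·((-3)·1 - (-1)·(-2)) = (-3)·17 - 3·31 + (-8)·(-5) = -104 ≠ 0.
So rank(C) ≥ 3; since C has 3 rows, rank(C) = 3.
rank(C) = 3 = n, so the pair (A, B) is completely controllable.

3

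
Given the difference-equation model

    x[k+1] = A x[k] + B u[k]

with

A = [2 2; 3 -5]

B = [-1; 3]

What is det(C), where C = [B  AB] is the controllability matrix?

6

AB = [[4], [-18]]
Controllability matrix C = [B  AB] = [[-1, 4], [3, -18]]
det(C) = (-1)·(-18) - 4·3 = 18 - 12 = 6
Since det(C) ≠ 0, rank(C) = 2 and the system is completely controllable.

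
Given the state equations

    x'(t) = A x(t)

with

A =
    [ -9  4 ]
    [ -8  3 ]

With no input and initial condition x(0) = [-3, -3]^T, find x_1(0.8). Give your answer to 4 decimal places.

-0.0549

det(sI - A) = s^2 - (tr A)s + det A, with tr A = (-9) + 3 = -6 and det A = (-9)·3 - 4·(-8) = -27 - (-32) = 5.
So p(s) = det(sI - A) = s^2 + 6s + 5.
Factor s^2 + 6s + 5: two numbers with sum -6 and product 5 are -1 and -5, so s^2 + 6s + 5 = (s + 1)(s + 5).
Hence p(s) = (s + 1) (s + 5), with roots -5, -1.
The eigenvalues -5, -1 are distinct and real, so A is diagonalisable and x(t) = e^{At} x(0) = V diag(e^{λ_i t}) V^{-1} x(0), where the columns of V are the eigenvectors.
λ = -5: A - (-5)I = [[-4, 4], [-8, 8]]. Row 1 gives (-4)·v1 + 4·v2 = 0, so take v_1 = [1, 1]^T.
λ = -1: A - (-1)I = [[-8, 4], [-8, 4]]. Row 1 gives (-8)·v1 + 4·v2 = 0, so take v_2 = [1, 2]^T.
V = [v_1 v_2] = [[1, 1], [1, 2]] has det V = 1, so V^{-1} = adj(V)/det V = [[2, -1], [-1, 1]].
Modal coordinates z(0) = V^{-1} x(0): 2·(-3) + (-1)·(-3) = -3; (-1)·(-3) + 1·(-3) = 0; so z(0) = [-3, 0]^T.
x_1(t) = Σ_i (v_i)_1 · z_i(0) · e^{λ_i t} (row 1 of V times the modal terms).
x_1(0.8) = 1·(-3)·e^{-5·0.8} + 1·0·e^{-1·0.8} = (-3)·0.018316 + 0·0.449329 = -0.0549.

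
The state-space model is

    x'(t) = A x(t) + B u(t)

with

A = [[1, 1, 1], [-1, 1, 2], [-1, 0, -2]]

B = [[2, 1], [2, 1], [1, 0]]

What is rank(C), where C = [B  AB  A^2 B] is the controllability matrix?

3

AB = [[5, 2], [2, 0], [-4, -1]]
A^2B = [[3, 1], [-11, -4], [3, 0]]
Controllability matrix C = [B  AB  A^2B] = [[2, 1, 5, 2, 3, 1], [2, 1, 2, 0, -11, -4], [1, 0, -4, -1, 3, 0]]
Take the 3×3 submatrix of C formed by columns 1, 2, 3: [[2, 1, 5], [2, 1, 2], [1, 0, -4]]. Its determinant is 2·(1·(-4) - 2·0) - 1·(2·(-4) - 2·1) + 5·(2·0 - 1·1) = 2·(-4) - 1·(-10) + 5·(-1) = -3 ≠ 0.
So rank(C) ≥ 3; since C has 3 rows, rank(C) = 3.
rank(C) = 3 = n, so the pair (A, B) is completely controllable.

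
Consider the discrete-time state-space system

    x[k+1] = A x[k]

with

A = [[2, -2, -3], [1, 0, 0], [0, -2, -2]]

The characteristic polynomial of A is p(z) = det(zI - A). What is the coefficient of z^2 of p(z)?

0

Expand det(zI - A) for the 3×3 matrix.
p(z) = z^3 - 2z - 2.
(Check: constant term = det(-A) = (-1)^3 det A = -2; coefficient of z^2 = -tr A = 0.)
The coefficient of z^2 is 0.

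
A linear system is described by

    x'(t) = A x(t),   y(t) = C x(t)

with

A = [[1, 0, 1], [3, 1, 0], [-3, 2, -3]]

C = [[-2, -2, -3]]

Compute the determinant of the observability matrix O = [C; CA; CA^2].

CA = [[1, -8, 7]]
CA^2 = [[-44, 6, -20]]
Observability matrix O = [C; CA; CA^2] = [[-2, -2, -3], [1, -8, 7], [-44, 6, -20]]
Expanding along the first row, det(O) = (-2)·((-8)·(-20) - 7·6) - (-2)·(1·(-20) - 7·(-44)) + (-3)·(1·6 - (-8)·(-44)) = (-2)·118 - (-2)·288 + (-3)·(-346) = 1378
Since det(O) ≠ 0, rank(O) = 3 and the system is completely observable.

1378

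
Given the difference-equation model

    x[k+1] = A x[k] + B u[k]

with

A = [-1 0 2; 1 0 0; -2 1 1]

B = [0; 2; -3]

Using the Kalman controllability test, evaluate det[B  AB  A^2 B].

16

AB = [[-6], [0], [-1]]
A^2B = [[4], [-6], [11]]
Controllability matrix C = [B  AB  A^2B] = [[0, -6, 4], [2, 0, -6], [-3, -1, 11]]
Expanding along the first row, det(C) = 0·(0·11 - (-6)·(-1)) - (-6)·(2·11 - (-6)·(-3)) + 4·(2·(-1) - 0·(-3)) = 0·(-6) - (-6)·4 + 4·(-2) = 16
Since det(C) ≠ 0, rank(C) = 3 and the system is completely controllable.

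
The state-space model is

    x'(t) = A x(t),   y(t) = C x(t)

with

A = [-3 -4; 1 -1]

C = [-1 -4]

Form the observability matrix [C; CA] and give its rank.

2

CA = [[-1, 8]]
Observability matrix O = [C; CA] = [[-1, -4], [-1, 8]]
det(O) = (-1)·8 - (-4)·(-1) = -8 - 4 = -12 ≠ 0, so rank(O) = 2.
rank(O) = 2 = n, so the pair (A, C) is completely observable.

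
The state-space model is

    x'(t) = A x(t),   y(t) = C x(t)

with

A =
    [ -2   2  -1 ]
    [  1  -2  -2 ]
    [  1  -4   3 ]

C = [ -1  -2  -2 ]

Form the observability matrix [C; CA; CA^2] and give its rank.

3

CA = [[-2, 10, -1]]
CA^2 = [[13, -20, -21]]
Observability matrix O = [C; CA; CA^2] = [[-1, -2, -2], [-2, 10, -1], [13, -20, -21]]
det(O) = (-1)·(10·(-21) - (-1)·(-20)) - (-2)·((-2)·(-21) - (-1)·13) + (-2)·((-2)·(-20) - 10·13) = (-1)·(-230) - (-2)·55 + (-2)·(-90) = 520 ≠ 0, so rank(O) = 3.
rank(O) = 3 = n, so the pair (A, C) is completely observable.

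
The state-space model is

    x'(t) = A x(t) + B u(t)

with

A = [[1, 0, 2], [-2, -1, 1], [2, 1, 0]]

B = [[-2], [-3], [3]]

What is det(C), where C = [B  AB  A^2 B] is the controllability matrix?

-4

AB = [[4], [10], [-7]]
A^2B = [[-10], [-25], [18]]
Controllability matrix C = [B  AB  A^2B] = [[-2, 4, -10], [-3, 10, -25], [3, -7, 18]]
Expanding along the first row, det(C) = (-2)·(10·18 - (-25)·(-7)) - 4·((-3)·18 - (-25)·3) + (-10)·((-3)·(-7) - 10·3) = (-2)·5 - 4·21 + (-10)·(-9) = -4
Since det(C) ≠ 0, rank(C) = 3 and the system is completely controllable.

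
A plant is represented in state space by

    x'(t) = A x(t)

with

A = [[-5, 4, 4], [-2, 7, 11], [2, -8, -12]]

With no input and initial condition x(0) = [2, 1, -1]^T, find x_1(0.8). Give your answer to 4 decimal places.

det(sI - A) = s^3 - (tr A)s^2 + (M11 + M22 + M33)s - det A, where Mii is the 2×2 principal minor of A obtained by deleting row i and column i.
tr A = (-5) + 7 + (-12) = -10; M11 = 7·(-12) - 11·(-8) = -84 - (-88) = 4; M22 = (-5)·(-12) - 4·2 = 60 - 8 = 52; M33 = (-5)·7 - 4·(-2) = -35 - (-8) = -27; sum of minors = 29.
det A = (-5)·(7·(-12) - 11·(-8)) - 4·((-2)·(-12) - 11·2) + 4·((-2)·(-8) - 7·2) = (-5)·4 - 4·2 + 4·2 = -20.
So p(s) = det(sI - A) = s^3 + 10s^2 + 29s + 20.
Rational-root test: any integer root divides 20. Testing small divisors, s = -1 works: p(-1) = -1 + 10 + (-29) + 20 = 0, so (s + 1) is a factor.
Dividing, p(s) = (s + 1)(s^2 + 9s + 20).
Factor s^2 + 9s + 20: two numbers with sum -9 and product 20 are -4 and -5, so s^2 + 9s + 20 = (s + 4)(s + 5).
Hence p(s) = (s + 1) (s + 4) (s + 5), with roots -5, -4, -1.
The eigenvalues -5, -4, -1 are distinct and real, so A is diagonalisable and x(t) = e^{At} x(0) = V diag(e^{λ_i t}) V^{-1} x(0), where the columns of V are the eigenvectors.
λ = -5: A - (-5)I = [[0, 4, 4], [-2, 12, 11], [2, -8, -7]]. v must be orthogonal to every row; (row 1) × (row 2) = [-4, -8, 8], so take v_1 = [1, 2, -2]^T.
λ = -4: A - (-4)I = [[-1, 4, 4], [-2, 11, 11], [2, -8, -8]]. v must be orthogonal to every row; (row 1) × (row 2) = [0, 3, -3], so take v_2 = [0, -1, 1]^T.
λ = -1: A - (-1)I = [[-4, 4, 4], [-2, 8, 11], [2, -8, -11]]. v must be orthogonal to every row; (row 1) × (row 2) = [12, 36, -24], so take v_3 = [1, 3, -2]^T.
V = [v_1 v_2 v_3] = [[1, 0, 1], [2, -1, 3], [-2, 1, -2]] has det V = -1, so V^{-1} = adj(V)/det V = [[1, -1, -1], [2, 0, 1], [0, 1, 1]].
Modal coordinates z(0) = V^{-1} x(0): 1·2 + (-1)·1 + (-1)·(-1) = 2; 2·2 + 0·1 + 1·(-1) = 3; 0·2 + 1·1 + 1·(-1) = 0; so z(0) = [2, 3, 0]^T.
x_1(t) = Σ_i (v_i)_1 · z_i(0) · e^{λ_i t} (row 1 of V times the modal terms).
x_1(0.8) = 1·2·e^{-5·0.8} + 0·3·e^{-4·0.8} + 1·0·e^{-1·0.8} = 2·0.018316 + 0·0.040762 + 0·0.449329 = 0.0366.

0.0366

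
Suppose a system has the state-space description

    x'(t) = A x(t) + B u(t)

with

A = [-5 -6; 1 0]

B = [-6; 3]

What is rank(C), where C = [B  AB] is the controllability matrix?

1

AB = [[12], [-6]]
Controllability matrix C = [B  AB] = [[-6, 12], [3, -6]]
Every column of C is a scalar multiple of column 1 = [-6, 3] (multipliers 1, -2), so the columns span a one-dimensional space.
C ≠ 0, hence rank(C) = 1.
rank(C) = 1 < n = 2, so the pair (A, B) is not completely controllable.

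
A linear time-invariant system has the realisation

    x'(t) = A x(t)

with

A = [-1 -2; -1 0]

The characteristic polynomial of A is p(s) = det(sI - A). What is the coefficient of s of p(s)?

For a 2×2 matrix, det(sI - A) = s^2 - (tr A)s + det A.
tr A = -1, det A = -2.
So p(s) = s^2 + s - 2.
The coefficient of s is 1.

1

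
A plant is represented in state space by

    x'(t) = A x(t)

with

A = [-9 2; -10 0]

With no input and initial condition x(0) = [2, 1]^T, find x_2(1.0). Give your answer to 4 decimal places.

-0.1669

det(sI - A) = s^2 - (tr A)s + det A, with tr A = (-9) + 0 = -9 and det A = (-9)·0 - 2·(-10) = 0 - (-20) = 20.
So p(s) = det(sI - A) = s^2 + 9s + 20.
Factor s^2 + 9s + 20: two numbers with sum -9 and product 20 are -4 and -5, so s^2 + 9s + 20 = (s + 4)(s + 5).
Hence p(s) = (s + 4) (s + 5), with roots -5, -4.
The eigenvalues -5, -4 are distinct and real, so A is diagonalisable and x(t) = e^{At} x(0) = V diag(e^{λ_i t}) V^{-1} x(0), where the columns of V are the eigenvectors.
λ = -5: A - (-5)I = [[-4, 2], [-10, 5]]. Row 1 gives (-4)·v1 + 2·v2 = 0, so take v_1 = [1, 2]^T.
λ = -4: A - (-4)I = [[-5, 2], [-10, 4]]. Row 1 gives (-5)·v1 + 2·v2 = 0, so take v_2 = [2, 5]^T.
V = [v_1 v_2] = [[1, 2], [2, 5]] has det V = 1, so V^{-1} = adj(V)/det V = [[5, -2], [-2, 1]].
Modal coordinates z(0) = V^{-1} x(0): 5·2 + (-2)·1 = 8; (-2)·2 + 1·1 = -3; so z(0) = [8, -3]^T.
x_2(t) = Σ_i (v_i)_2 · z_i(0) · e^{λ_i t} (row 2 of V times the modal terms).
x_2(1.0) = 2·8·e^{-5·1.0} + 5·(-3)·e^{-4·1.0} = 16·0.006738 + (-15)·0.018316 = -0.1669.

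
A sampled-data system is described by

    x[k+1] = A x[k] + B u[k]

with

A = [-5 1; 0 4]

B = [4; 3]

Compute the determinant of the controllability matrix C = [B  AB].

AB = [[-17], [12]]
Controllability matrix C = [B  AB] = [[4, -17], [3, 12]]
det(C) = 4·12 - (-17)·3 = 48 - (-51) = 99
Since det(C) ≠ 0, rank(C) = 2 and the system is completely controllable.

99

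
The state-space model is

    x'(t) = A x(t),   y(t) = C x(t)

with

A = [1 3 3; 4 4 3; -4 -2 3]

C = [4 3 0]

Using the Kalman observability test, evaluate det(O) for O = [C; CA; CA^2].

1980

CA = [[16, 24, 21]]
CA^2 = [[28, 102, 183]]
Observability matrix O = [C; CA; CA^2] = [[4, 3, 0], [16, 24, 21], [28, 102, 183]]
Expanding along the first row, det(O) = 4·(24·183 - 21·102) - 3·(16·183 - 21·28) + 0·(16·102 - 24·28) = 4·2250 - 3·2340 + 0·960 = 1980
Since det(O) ≠ 0, rank(O) = 3 and the system is completely observable.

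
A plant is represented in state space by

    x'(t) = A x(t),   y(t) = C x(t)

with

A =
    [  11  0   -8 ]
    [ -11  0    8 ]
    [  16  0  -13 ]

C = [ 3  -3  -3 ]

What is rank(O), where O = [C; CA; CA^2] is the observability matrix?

CA = [[18, 0, -9]]
CA^2 = [[54, 0, -27]]
Observability matrix O = [C; CA; CA^2] = [[3, -3, -3], [18, 0, -9], [54, 0, -27]]
The columns c1, c2, c3 of O are linearly dependent: c1 - c2 + 2·c3 = 0 (check each entry), so rank(O) ≤ 2.
The 2×2 minor from rows 1, 2, columns 1, 2 is 3·0 - (-3)·18 = 0 - (-54) = 54 ≠ 0, so rank(O) = 2.
rank(O) = 2 < n = 3, so the pair (A, C) is not completely observable.

2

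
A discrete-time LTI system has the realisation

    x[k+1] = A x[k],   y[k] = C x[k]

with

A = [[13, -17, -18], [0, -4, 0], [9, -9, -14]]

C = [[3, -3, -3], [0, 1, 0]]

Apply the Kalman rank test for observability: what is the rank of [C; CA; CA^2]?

2

CA = [[12, -12, -12], [0, -4, 0]]
CA^2 = [[48, -48, -48], [0, 16, 0]]
Observability matrix O = [C; CA; CA^2] = [[3, -3, -3], [0, 1, 0], [12, -12, -12], [0, -4, 0], [48, -48, -48], [0, 16, 0]]
The columns c1, c2, c3 of O are linearly dependent: c1 + c3 = 0 (check each entry), so rank(O) ≤ 2.
The 2×2 minor from rows 1, 2, columns 1, 2 is 3·1 - (-3)·0 = 3 - 0 = 3 ≠ 0, so rank(O) = 2.
rank(O) = 2 < n = 3, so the pair (A, C) is not completely observable.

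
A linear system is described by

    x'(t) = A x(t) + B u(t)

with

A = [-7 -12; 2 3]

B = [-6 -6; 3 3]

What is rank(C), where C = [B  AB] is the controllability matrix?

AB = [[6, 6], [-3, -3]]
Controllability matrix C = [B  AB] = [[-6, -6, 6, 6], [3, 3, -3, -3]]
Every column of C is a scalar multiple of column 1 = [-6, 3] (multipliers 1, 1, -1, -1), so the columns span a one-dimensional space.
C ≠ 0, hence rank(C) = 1.
rank(C) = 1 < n = 2, so the pair (A, B) is not completely controllable.

1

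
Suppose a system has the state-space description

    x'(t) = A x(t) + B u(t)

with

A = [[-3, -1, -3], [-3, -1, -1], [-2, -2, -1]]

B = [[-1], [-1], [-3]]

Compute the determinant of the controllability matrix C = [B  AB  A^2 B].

476

AB = [[13], [7], [7]]
A^2B = [[-67], [-53], [-47]]
Controllability matrix C = [B  AB  A^2B] = [[-1, 13, -67], [-1, 7, -53], [-3, 7, -47]]
Expanding along the first row, det(C) = (-1)·(7·(-47) - (-53)·7) - 13·((-1)·(-47) - (-53)·(-3)) + (-67)·((-1)·7 - 7·(-3)) = (-1)·42 - 13·(-112) + (-67)·14 = 476
Since det(C) ≠ 0, rank(C) = 3 and the system is completely controllable.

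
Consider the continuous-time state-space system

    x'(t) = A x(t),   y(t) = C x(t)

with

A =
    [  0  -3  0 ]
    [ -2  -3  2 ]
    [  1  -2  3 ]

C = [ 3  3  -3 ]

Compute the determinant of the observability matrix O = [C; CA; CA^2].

1836

CA = [[-9, -12, -3]]
CA^2 = [[21, 69, -33]]
Observability matrix O = [C; CA; CA^2] = [[3, 3, -3], [-9, -12, -3], [21, 69, -33]]
Expanding along the first row, det(O) = 3·((-12)·(-33) - (-3)·69) - 3·((-9)·(-33) - (-3)·21) + (-3)·((-9)·69 - (-12)·21) = 3·603 - 3·360 + (-3)·(-369) = 1836
Since det(O) ≠ 0, rank(O) = 3 and the system is completely observable.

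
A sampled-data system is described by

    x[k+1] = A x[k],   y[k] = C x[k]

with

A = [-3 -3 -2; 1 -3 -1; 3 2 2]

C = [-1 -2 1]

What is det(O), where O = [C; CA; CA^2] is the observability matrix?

-700

CA = [[4, 11, 6]]
CA^2 = [[17, -33, -7]]
Observability matrix O = [C; CA; CA^2] = [[-1, -2, 1], [4, 11, 6], [17, -33, -7]]
Expanding along the first row, det(O) = (-1)·(11·(-7) - 6·(-33)) - (-2)·(4·(-7) - 6·17) + 1·(4·(-33) - 11·17) = (-1)·121 - (-2)·(-130) + 1·(-319) = -700
Since det(O) ≠ 0, rank(O) = 3 and the system is completely observable.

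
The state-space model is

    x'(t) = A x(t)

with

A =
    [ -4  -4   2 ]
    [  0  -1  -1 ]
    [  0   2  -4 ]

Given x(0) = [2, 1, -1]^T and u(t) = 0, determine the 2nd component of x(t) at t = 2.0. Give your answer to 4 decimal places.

0.0500

det(sI - A) = s^3 - (tr A)s^2 + (M11 + M22 + M33)s - det A, where Mii is the 2×2 principal minor of A obtained by deleting row i and column i.
tr A = (-4) + (-1) + (-4) = -9; M11 = (-1)·(-4) - (-1)·2 = 4 - (-2) = 6; M22 = (-4)·(-4) - 2·0 = 16 - 0 = 16; M33 = (-4)·(-1) - (-4)·0 = 4 - 0 = 4; sum of minors = 26.
det A = (-4)·((-1)·(-4) - (-1)·2) - (-4)·(0·(-4) - (-1)·0) + 2·(0·2 - (-1)·0) = (-4)·6 - (-4)·0 + 2·0 = -24.
So p(s) = det(sI - A) = s^3 + 9s^2 + 26s + 24.
Rational-root test: any integer root divides 24. Testing small divisors, s = -2 works: p(-2) = -8 + 36 + (-52) + 24 = 0, so (s + 2) is a factor.
Dividing, p(s) = (s + 2)(s^2 + 7s + 12).
Factor s^2 + 7s + 12: two numbers with sum -7 and product 12 are -3 and -4, so s^2 + 7s + 12 = (s + 3)(s + 4).
Hence p(s) = (s + 2) (s + 3) (s + 4), with roots -4, -3, -2.
The eigenvalues -4, -3, -2 are distinct and real, so A is diagonalisable and x(t) = e^{At} x(0) = V diag(e^{λ_i t}) V^{-1} x(0), where the columns of V are the eigenvectors.
λ = -4: A - (-4)I = [[0, -4, 2], [0, 3, -1], [0, 2, 0]]. v must be orthogonal to every row; (row 1) × (row 2) = [-2, 0, 0], so take v_1 = [1, 0, 0]^T.
λ = -3: A - (-3)I = [[-1, -4, 2], [0, 2, -1], [0, 2, -1]]. v must be orthogonal to every row; (row 1) × (row 2) = [0, -1, -2], so take v_2 = [0, 1, 2]^T.
λ = -2: A - (-2)I = [[-2, -4, 2], [0, 1, -1], [0, 2, -2]]. v must be orthogonal to every row; (row 1) × (row 2) = [2, -2, -2], so take v_3 = [-1, 1, 1]^T.
V = [v_1 v_2 v_3] = [[1, 0, -1], [0, 1, 1], [0, 2, 1]] has det V = -1, so V^{-1} = adj(V)/det V = [[1, 2, -1], [0, -1, 1], [0, 2, -1]].
Modal coordinates z(0) = V^{-1} x(0): 1·2 + 2·1 + (-1)·(-1) = 5; 0·2 + (-1)·1 + 1·(-1) = -2; 0·2 + 2·1 + (-1)·(-1) = 3; so z(0) = [5, -2, 3]^T.
x_2(t) = Σ_i (v_i)_2 · z_i(0) · e^{λ_i t} (row 2 of V times the modal terms).
x_2(2.0) = 0·5·e^{-4·2.0} + 1·(-2)·e^{-3·2.0} + 1·3·e^{-2·2.0} = 0·0.000335 + (-2)·0.002479 + 3·0.018316 = 0.0500.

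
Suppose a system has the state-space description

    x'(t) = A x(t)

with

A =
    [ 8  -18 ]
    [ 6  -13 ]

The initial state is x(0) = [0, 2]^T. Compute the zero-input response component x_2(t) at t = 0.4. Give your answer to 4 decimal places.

-2.4067

det(sI - A) = s^2 - (tr A)s + det A, with tr A = 8 + (-13) = -5 and det A = 8·(-13) - (-18)·6 = -104 - (-108) = 4.
So p(s) = det(sI - A) = s^2 + 5s + 4.
Factor s^2 + 5s + 4: two numbers with sum -5 and product 4 are -1 and -4, so s^2 + 5s + 4 = (s + 1)(s + 4).
Hence p(s) = (s + 1) (s + 4), with roots -4, -1.
The eigenvalues -4, -1 are distinct and real, so A is diagonalisable and x(t) = e^{At} x(0) = V diag(e^{λ_i t}) V^{-1} x(0), where the columns of V are the eigenvectors.
λ = -4: A - (-4)I = [[12, -18], [6, -9]]. Row 1 gives 12·v1 + (-18)·v2 = 0, so take v_1 = [-3, -2]^T.
λ = -1: A - (-1)I = [[9, -18], [6, -12]]. Row 1 gives 9·v1 + (-18)·v2 = 0, so take v_2 = [2, 1]^T.
V = [v_1 v_2] = [[-3, 2], [-2, 1]] has det V = 1, so V^{-1} = adj(V)/det V = [[1, -2], [2, -3]].
Modal coordinates z(0) = V^{-1} x(0): 1·0 + (-2)·2 = -4; 2·0 + (-3)·2 = -6; so z(0) = [-4, -6]^T.
x_2(t) = Σ_i (v_i)_2 · z_i(0) · e^{λ_i t} (row 2 of V times the modal terms).
x_2(0.4) = (-2)·(-4)·e^{-4·0.4} + 1·(-6)·e^{-1·0.4} = 8·0.201897 + (-6)·0.670320 = -2.4067.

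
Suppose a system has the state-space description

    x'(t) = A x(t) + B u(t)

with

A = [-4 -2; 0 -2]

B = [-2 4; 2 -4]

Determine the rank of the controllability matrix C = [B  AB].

AB = [[4, -8], [-4, 8]]
Controllability matrix C = [B  AB] = [[-2, 4, 4, -8], [2, -4, -4, 8]]
Every column of C is a scalar multiple of column 1 = [-2, 2] (multipliers 1, -2, -2, 4), so the columns span a one-dimensional space.
C ≠ 0, hence rank(C) = 1.
rank(C) = 1 < n = 2, so the pair (A, B) is not completely controllable.

1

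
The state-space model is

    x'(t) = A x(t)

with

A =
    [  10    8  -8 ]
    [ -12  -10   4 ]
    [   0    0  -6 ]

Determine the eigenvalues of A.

det(sI - A) = s^3 - (tr A)s^2 + (M11 + M22 + M33)s - det A, where Mii is the 2×2 principal minor of A obtained by deleting row i and column i.
tr A = 10 + (-10) + (-6) = -6; M11 = (-10)·(-6) - 4·0 = 60 - 0 = 60; M22 = 10·(-6) - (-8)·0 = -60 - 0 = -60; M33 = 10·(-10) - 8·(-12) = -100 - (-96) = -4; sum of minors = -4.
det A = 10·((-10)·(-6) - 4·0) - 8·((-12)·(-6) - 4·0) + (-8)·((-12)·0 - (-10)·0) = 10·60 - 8·72 + (-8)·0 = 24.
So p(s) = det(sI - A) = s^3 + 6s^2 - 4s - 24.
Rational-root test: any integer root divides -24. Testing small divisors, s = -2 works: p(-2) = -8 + 24 + 8 + (-24) = 0, so (s + 2) is a factor.
Dividing, p(s) = (s + 2)(s^2 + 4s - 12).
Factor s^2 + 4s - 12: two numbers with sum -4 and product -12 are 2 and -6, so s^2 + 4s - 12 = (s - 2)(s + 6).
Hence p(s) = (s - 2) (s + 2) (s + 6), with roots -6, -2, 2.
At least one eigenvalue has non-negative real part, so the system is not asymptotically stable.

-6, -2, 2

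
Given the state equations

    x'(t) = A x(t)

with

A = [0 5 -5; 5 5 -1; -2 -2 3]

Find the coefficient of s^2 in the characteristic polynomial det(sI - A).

Expand det(sI - A) for the 3×3 matrix.
p(s) = s^3 - 8s^2 - 22s + 65.
(Check: constant term = det(-A) = (-1)^3 det A = 65; coefficient of s^2 = -tr A = -8.)
The coefficient of s^2 is -8.

-8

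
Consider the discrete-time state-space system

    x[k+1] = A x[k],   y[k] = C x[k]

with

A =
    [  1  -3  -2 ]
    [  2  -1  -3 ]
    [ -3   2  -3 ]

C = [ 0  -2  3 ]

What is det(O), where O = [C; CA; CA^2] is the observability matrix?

CA = [[-13, 8, -3]]
CA^2 = [[12, 25, 11]]
Observability matrix O = [C; CA; CA^2] = [[0, -2, 3], [-13, 8, -3], [12, 25, 11]]
Expanding along the first row, det(O) = 0·(8·11 - (-3)·25) - (-2)·((-13)·11 - (-3)·12) + 3·((-13)·25 - 8·12) = 0·163 - (-2)·(-107) + 3·(-421) = -1477
Since det(O) ≠ 0, rank(O) = 3 and the system is completely observable.

-1477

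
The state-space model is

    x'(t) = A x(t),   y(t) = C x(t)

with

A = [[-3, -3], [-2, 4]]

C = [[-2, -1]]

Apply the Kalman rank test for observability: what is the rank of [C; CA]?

CA = [[8, 2]]
Observability matrix O = [C; CA] = [[-2, -1], [8, 2]]
det(O) = (-2)·2 - (-1)·8 = -4 - (-8) = 4 ≠ 0, so rank(O) = 2.
rank(O) = 2 = n, so the pair (A, C) is completely observable.

2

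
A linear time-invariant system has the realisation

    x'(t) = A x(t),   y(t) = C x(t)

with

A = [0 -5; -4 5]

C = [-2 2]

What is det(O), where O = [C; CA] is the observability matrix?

-24

CA = [[-8, 20]]
Observability matrix O = [C; CA] = [[-2, 2], [-8, 20]]
det(O) = (-2)·20 - 2·(-8) = -40 - (-16) = -24
Since det(O) ≠ 0, rank(O) = 2 and the system is completely observable.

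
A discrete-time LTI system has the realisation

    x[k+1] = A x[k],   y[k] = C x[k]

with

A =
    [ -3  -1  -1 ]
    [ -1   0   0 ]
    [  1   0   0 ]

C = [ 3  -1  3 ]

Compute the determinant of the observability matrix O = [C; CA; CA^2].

CA = [[-5, -3, -3]]
CA^2 = [[15, 5, 5]]
Observability matrix O = [C; CA; CA^2] = [[3, -1, 3], [-5, -3, -3], [15, 5, 5]]
Expanding along the first row, det(O) = 3·((-3)·5 - (-3)·5) - (-1)·((-5)·5 - (-3)·15) + 3·((-5)·5 - (-3)·15) = 3·0 - (-1)·20 + 3·20 = 80
Since det(O) ≠ 0, rank(O) = 3 and the system is completely observable.

80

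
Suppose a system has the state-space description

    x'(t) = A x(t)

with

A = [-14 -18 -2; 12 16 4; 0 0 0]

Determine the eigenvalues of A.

-2, 0, 4

det(sI - A) = s^3 - (tr A)s^2 + (M11 + M22 + M33)s - det A, where Mii is the 2×2 principal minor of A obtained by deleting row i and column i.
tr A = (-14) + 16 + 0 = 2; M11 = 16·0 - 4·0 = 0 - 0 = 0; M22 = (-14)·0 - (-2)·0 = 0 - 0 = 0; M33 = (-14)·16 - (-18)·12 = -224 - (-216) = -8; sum of minors = -8.
det A = (-14)·(16·0 - 4·0) - (-18)·(12·0 - 4·0) + (-2)·(12·0 - 16·0) = (-14)·0 - (-18)·0 + (-2)·0 = 0.
So p(s) = det(sI - A) = s^3 - 2s^2 - 8s.
The constant term is 0, so p(s) = s(s^2 - 2s - 8).
Factor s^2 - 2s - 8: two numbers with sum 2 and product -8 are 4 and -2, so s^2 - 2s - 8 = (s - 4)(s + 2).
Hence p(s) = s (s - 4) (s + 2), with roots -2, 0, 4.
At least one eigenvalue has non-negative real part, so the system is not asymptotically stable.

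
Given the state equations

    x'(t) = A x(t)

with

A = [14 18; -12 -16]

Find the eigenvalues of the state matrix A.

det(sI - A) = s^2 - (tr A)s + det A, with tr A = 14 + (-16) = -2 and det A = 14·(-16) - 18·(-12) = -224 - (-216) = -8.
So p(s) = det(sI - A) = s^2 + 2s - 8.
Factor s^2 + 2s - 8: two numbers with sum -2 and product -8 are 2 and -4, so s^2 + 2s - 8 = (s - 2)(s + 4).
Hence p(s) = (s - 2) (s + 4), with roots -4, 2.
At least one eigenvalue has non-negative real part, so the system is not asymptotically stable.

-4, 2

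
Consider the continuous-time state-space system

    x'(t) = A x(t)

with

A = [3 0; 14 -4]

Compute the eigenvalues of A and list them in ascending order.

det(sI - A) = s^2 - (tr A)s + det A, with tr A = 3 + (-4) = -1 and det A = 3·(-4) - 0·14 = -12 - 0 = -12.
So p(s) = det(sI - A) = s^2 + s - 12.
Factor s^2 + s - 12: two numbers with sum -1 and product -12 are 3 and -4, so s^2 + s - 12 = (s - 3)(s + 4).
Hence p(s) = (s - 3) (s + 4), with roots -4, 3.
At least one eigenvalue has non-negative real part, so the system is not asymptotically stable.

-4, 3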